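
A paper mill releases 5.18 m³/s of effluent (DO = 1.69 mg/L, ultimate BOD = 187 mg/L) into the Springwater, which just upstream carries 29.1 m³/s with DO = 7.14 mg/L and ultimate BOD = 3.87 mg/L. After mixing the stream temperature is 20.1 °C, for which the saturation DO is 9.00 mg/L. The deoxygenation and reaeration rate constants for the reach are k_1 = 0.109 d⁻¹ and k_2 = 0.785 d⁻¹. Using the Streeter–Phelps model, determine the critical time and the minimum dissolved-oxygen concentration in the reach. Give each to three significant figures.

t_c ≈ 1.81 d; minimum DO ≈ 5.40 mg/L

Mixed DO = (29.1×7.14 + 5.18×1.69)/(29.1+5.18) = 216.5/34.28 = 6.316 mg/L.
Mixed L₀ = (29.1×3.87 + 5.18×187)/(34.28) = 1081/34.28 = 31.54 mg/L.
Initial deficit D₀ = C_s − DO₀ = 9.00 − 6.316 = 2.684 mg/L.
t_c = (1/0.6760) ln[(0.785/0.109)(1 − 2.684×0.6760/(0.109×31.54))] = 1.479 × ln(3.402) = 1.811 d.
D_c = (0.109/0.785) × 31.54 × e^(−0.109×1.811) = 0.1389 × 31.54 × 0.8208 = 3.595 mg/L.
Minimum DO = 9.00 − 3.595 = 5.405 mg/L.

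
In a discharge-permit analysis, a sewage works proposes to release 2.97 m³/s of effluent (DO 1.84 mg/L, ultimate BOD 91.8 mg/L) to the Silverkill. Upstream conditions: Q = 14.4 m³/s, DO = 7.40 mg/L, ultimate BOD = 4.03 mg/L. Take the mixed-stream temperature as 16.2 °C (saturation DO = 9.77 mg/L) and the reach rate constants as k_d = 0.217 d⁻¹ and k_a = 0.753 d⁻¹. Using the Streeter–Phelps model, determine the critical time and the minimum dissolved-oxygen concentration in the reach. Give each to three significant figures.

t_c ≈ 1.27 d; minimum DO ≈ 5.61 mg/L

Mixed DO = (14.4×7.40 + 2.97×1.84)/(14.4+2.97) = 112.0/17.37 = 6.449 mg/L.
Mixed L₀ = (14.4×4.03 + 2.97×91.8)/(17.37) = 330.7/17.37 = 19.04 mg/L.
Initial deficit D₀ = C_s − DO₀ = 9.77 − 6.449 = 3.321 mg/L.
t_c = (1/0.5360) ln[(0.753/0.217)(1 − 3.321×0.5360/(0.217×19.04))] = 1.866 × ln(1.975) = 1.270 d.
D_c = (0.217/0.753) × 19.04 × e^(−0.217×1.270) = 0.2882 × 19.04 × 0.7592 = 4.165 mg/L.
Minimum DO = 9.77 − 4.165 = 5.605 mg/L.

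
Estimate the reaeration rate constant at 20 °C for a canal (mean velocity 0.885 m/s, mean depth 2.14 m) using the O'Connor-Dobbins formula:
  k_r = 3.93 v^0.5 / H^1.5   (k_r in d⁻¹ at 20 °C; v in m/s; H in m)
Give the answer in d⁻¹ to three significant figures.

k_r = 3.93 × 0.885^0.5 / 2.14^1.5 = 3.93 × 0.9407 / 3.131 = 1.181 d⁻¹.

k_r ≈ 1.18 d⁻¹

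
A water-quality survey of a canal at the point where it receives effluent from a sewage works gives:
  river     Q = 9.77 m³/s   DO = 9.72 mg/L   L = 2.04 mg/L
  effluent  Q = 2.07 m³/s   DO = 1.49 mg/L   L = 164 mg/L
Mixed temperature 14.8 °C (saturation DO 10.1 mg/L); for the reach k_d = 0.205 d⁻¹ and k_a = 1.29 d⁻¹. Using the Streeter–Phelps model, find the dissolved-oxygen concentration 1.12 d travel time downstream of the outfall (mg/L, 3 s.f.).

Mixed DO = (9.77×9.72 + 2.07×1.49)/(9.77+2.07) = 98.05/11.84 = 8.281 mg/L.
Mixed L₀ = (9.77×2.04 + 2.07×164)/(11.84) = 359.4/11.84 = 30.36 mg/L.
Initial deficit D₀ = C_s − DO₀ = 10.1 − 8.281 = 1.819 mg/L.
D(1.12) = [0.205×30.36/(1.29−0.205)](e^(−0.205×1.12) − e^(−1.29×1.12)) + 1.819 e^(−1.29×1.12)
= 5.735 × (0.7949 − 0.2358) + 1.819 × 0.2358 = 3.635 mg/L.
DO = 10.1 − 3.635 = 6.465 mg/L.

DO ≈ 6.46 mg/L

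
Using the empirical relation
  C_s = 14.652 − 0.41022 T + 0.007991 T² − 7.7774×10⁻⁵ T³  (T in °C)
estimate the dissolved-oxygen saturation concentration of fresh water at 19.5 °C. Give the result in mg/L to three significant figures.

C_s ≈ 9.11 mg/L

C_s = 14.652 − 0.41022×19.5 + 0.007991×19.5² − 7.7774×10⁻⁵×19.5³ = 9.115 mg/L.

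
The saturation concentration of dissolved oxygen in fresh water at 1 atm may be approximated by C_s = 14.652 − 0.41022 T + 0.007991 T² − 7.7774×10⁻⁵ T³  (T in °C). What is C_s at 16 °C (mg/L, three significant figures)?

C_s ≈ 9.82 mg/L

C_s = 14.652 − 0.41022×16 + 0.007991×16² − 7.7774×10⁻⁵×16³ = 9.816 mg/L.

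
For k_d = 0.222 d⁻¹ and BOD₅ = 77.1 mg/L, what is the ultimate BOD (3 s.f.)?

L₀ ≈ 115 mg/L

BOD₅ = L₀(1 − e^(−5k_d)) ⇒ L₀ = BOD₅ / (1 − e^(−5×0.222))
= 77.1 / (1 − 0.3296) = 77.1 / 0.6704 = 115.0 mg/L.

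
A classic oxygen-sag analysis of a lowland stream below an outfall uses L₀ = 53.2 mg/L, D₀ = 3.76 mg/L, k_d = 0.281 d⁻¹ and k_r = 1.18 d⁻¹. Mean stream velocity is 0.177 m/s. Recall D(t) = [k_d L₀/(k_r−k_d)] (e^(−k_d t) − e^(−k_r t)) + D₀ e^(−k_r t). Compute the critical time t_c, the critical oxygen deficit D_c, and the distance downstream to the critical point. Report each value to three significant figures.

With k_r/k_d = 4.199 and 1 − D₀(k_r−k_d)/(k_d L₀) = 0.7739,
t_c = ln(4.199 × 0.7739) / (1.18 − 0.281) = ln(3.250) / 0.8990 = 1.179/0.8990 = 1.311 d.
D_c = (k_d/k_r) L₀ e^(−k_d t_c) = (0.281/1.18) × 53.2 × e^(−0.281×1.311) = 0.2381 × 53.2 × 0.6918 = 8.765 mg/L.
x_c = v t_c = 0.177 m/s × 1.311 d × 86400 s/d = 20050 m ≈ 20.0 km.

t_c ≈ 1.31 d; D_c ≈ 8.76 mg/L; x_c ≈ 20.0 km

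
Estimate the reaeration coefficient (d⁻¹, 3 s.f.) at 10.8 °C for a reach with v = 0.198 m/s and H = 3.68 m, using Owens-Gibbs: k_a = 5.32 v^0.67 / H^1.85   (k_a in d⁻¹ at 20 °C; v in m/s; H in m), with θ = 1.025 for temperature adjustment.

k_a(20) = 5.32 × 0.198^0.67 / 3.68^1.85 = 5.32 × 0.3379 / 11.14 = 0.1614 d⁻¹.
k_a(10.8) = 0.1614 × 1.025^(10.8−20) = 0.1614 × 0.7968 = 0.1286 d⁻¹.

k_a ≈ 0.129 d⁻¹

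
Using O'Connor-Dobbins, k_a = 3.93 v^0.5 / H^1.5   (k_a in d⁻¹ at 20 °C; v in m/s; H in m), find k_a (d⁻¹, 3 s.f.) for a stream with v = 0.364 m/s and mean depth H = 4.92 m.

k_a = 3.93 × 0.364^0.5 / 4.92^1.5 = 3.93 × 0.6033 / 10.91 = 0.2173 d⁻¹.

k_a ≈ 0.217 d⁻¹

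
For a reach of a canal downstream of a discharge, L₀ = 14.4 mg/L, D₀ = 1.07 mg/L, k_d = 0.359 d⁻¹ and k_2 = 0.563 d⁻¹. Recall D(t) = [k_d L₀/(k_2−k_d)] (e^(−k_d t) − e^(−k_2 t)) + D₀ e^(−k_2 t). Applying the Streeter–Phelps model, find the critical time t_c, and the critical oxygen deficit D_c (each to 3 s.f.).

t_c ≈ 1.99 d; D_c ≈ 4.49 mg/L

At the critical point dD/dt = 0, so k_d L₀ e^(−k_d t) = k_2 D. Substituting D(t) from the Streeter–Phelps equation and solving for t gives
t_c = ln[(k_2/k_d)(1 − D₀(k_2−k_d)/(k_d L₀))] / (k_2−k_d).
Here k_2−k_d = 0.2040 d⁻¹ and 1 − D₀(k_2−k_d)/(k_d L₀) = 1 − 1.07×0.2040/(0.359×14.4) = 0.9578, so
t_c = ln(1.568 × 0.9578) / 0.2040 = 0.4068 / 0.2040 = 1.994 d.
L(t_c) = L₀ e^(−k_d t_c) = 14.4 × 0.4887 = 7.038 mg/L, and at the critical point k_2 D_c = k_d L, so D_c = (0.359/0.563) × 7.038 = 4.488 mg/L.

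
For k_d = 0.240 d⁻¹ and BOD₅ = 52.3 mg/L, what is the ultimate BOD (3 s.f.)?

L₀ ≈ 74.8 mg/L

BOD₅ = L₀(1 − e^(−5k_d)) ⇒ L₀ = BOD₅ / (1 − e^(−5×0.240))
= 52.3 / (1 − 0.3012) = 52.3 / 0.6988 = 74.84 mg/L.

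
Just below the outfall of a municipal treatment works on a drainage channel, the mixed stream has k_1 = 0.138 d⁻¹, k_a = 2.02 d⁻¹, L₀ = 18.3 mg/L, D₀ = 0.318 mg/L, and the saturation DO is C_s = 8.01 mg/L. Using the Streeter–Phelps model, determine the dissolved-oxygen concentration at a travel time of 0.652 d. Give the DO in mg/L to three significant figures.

DO ≈ 7.06 mg/L

k_1 L₀/(k_a−k_1) = 0.138×18.3/(2.02−0.138) = 2.525/1.882 = 1.342 mg/L.
e^(−k_1 t) = e^(−0.138×0.6520) = 0.9140; e^(−k_a t) = e^(−2.02×0.6520) = 0.2679.
D = 1.342 × (0.9140 − 0.2679) + 0.318 × 0.2679 = 0.8669 + 0.08520 = 0.9521 mg/L.
DO = C_s − D = 8.01 − 0.9521 = 7.058 mg/L.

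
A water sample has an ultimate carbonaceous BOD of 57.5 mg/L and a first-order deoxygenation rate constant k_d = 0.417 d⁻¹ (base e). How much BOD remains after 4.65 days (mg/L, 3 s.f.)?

L_t = L₀ e^(−k_d t) = 57.5 × e^(−0.417×4.65) = 57.5 × 0.1438 = 8.271 mg/L.

L ≈ 8.27 mg/L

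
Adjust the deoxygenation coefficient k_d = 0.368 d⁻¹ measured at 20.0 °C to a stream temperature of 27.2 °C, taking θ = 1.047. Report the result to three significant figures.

k_d(T₂) = k_d(T₁) · θ^(T₂−T₁) = 0.368 × 1.047^(27.2−20.0)
= 0.368 × 1.047^7.20 = 0.368 × 1.392 = 0.5122 d⁻¹.

k_d ≈ 0.512 d⁻¹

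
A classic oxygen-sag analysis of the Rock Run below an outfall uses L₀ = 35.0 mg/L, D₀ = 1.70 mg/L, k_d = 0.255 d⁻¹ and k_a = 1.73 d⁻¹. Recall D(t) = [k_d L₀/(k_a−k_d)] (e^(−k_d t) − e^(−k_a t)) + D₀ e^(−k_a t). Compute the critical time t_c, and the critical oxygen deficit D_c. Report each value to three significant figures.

t_c ≈ 1.07 d; D_c ≈ 3.92 mg/L

t_c = [1/(k_a−k_d)] ln[(k_a/k_d)(1 − D₀(k_a−k_d)/(k_d L₀))]
= [1/(1.73−0.255)] ln[(1.73/0.255)(1 − 1.70×1.475/(0.255×35.0))]
= (1/1.475) ln[6.784 × 0.7190] = 0.6780 × ln(4.878) = 0.6780 × 1.585 = 1.074 d.
L(t_c) = L₀ e^(−k_d t_c) = 35.0 × 0.7603 = 26.61 mg/L, and at the critical point k_a D_c = k_d L, so D_c = (0.255/1.73) × 26.61 = 3.923 mg/L.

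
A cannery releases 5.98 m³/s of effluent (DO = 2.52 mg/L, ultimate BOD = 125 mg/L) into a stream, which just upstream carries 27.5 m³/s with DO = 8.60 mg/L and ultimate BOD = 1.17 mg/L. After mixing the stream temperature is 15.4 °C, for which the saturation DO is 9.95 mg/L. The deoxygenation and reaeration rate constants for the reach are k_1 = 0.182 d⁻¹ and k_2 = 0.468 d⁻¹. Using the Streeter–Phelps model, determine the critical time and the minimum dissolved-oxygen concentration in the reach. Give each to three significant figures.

t_c ≈ 2.67 d; minimum DO ≈ 4.38 mg/L

Mixed DO = (27.5×8.60 + 5.98×2.52)/(27.5+5.98) = 251.6/33.48 = 7.514 mg/L.
Mixed L₀ = (27.5×1.17 + 5.98×125)/(33.48) = 779.7/33.48 = 23.29 mg/L.
Initial deficit D₀ = C_s − DO₀ = 9.95 − 7.514 = 2.436 mg/L.
t_c = (1/0.2860) ln[(0.468/0.182)(1 − 2.436×0.2860/(0.182×23.29))] = 3.497 × ln(2.149) = 2.674 d.
D_c = (0.182/0.468) × 23.29 × e^(−0.182×2.674) = 0.3889 × 23.29 × 0.6146 = 5.566 mg/L.
Minimum DO = 9.95 − 5.566 = 4.384 mg/L.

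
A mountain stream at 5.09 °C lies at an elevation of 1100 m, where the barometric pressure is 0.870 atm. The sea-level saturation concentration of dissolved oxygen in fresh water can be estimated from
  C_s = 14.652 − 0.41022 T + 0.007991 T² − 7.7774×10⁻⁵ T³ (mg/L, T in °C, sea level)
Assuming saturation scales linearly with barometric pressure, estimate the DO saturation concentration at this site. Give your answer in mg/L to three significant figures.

At sea level: C_s = 14.652 − 0.41022×5.09 + 0.007991×5.09² − 7.7774×10⁻⁵×5.09³ = 12.76 mg/L.
Pressure correction: C_s' = 12.76 × 0.870 = 11.10 mg/L.

C_s ≈ 11.1 mg/L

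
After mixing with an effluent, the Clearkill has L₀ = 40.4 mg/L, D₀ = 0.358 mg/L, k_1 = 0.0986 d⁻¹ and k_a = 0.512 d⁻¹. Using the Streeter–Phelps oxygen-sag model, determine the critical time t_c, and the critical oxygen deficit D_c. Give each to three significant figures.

At the critical point dD/dt = 0, so k_1 L₀ e^(−k_1 t) = k_a D. Substituting D(t) from the Streeter–Phelps equation and solving for t gives
t_c = ln[(k_a/k_1)(1 − D₀(k_a−k_1)/(k_1 L₀))] / (k_a−k_1).
Here k_a−k_1 = 0.4134 d⁻¹ and 1 − D₀(k_a−k_1)/(k_1 L₀) = 1 − 0.358×0.4134/(0.0986×40.4) = 0.9628, so
t_c = ln(5.193 × 0.9628) / 0.4134 = 1.609 / 0.4134 = 3.893 d.
D_c = (k_1/k_a) L₀ e^(−k_1 t_c) = (0.0986/0.512) × 40.4 × e^(−0.0986×3.893) = 0.1926 × 40.4 × 0.6812 = 5.300 mg/L.

t_c ≈ 3.89 d; D_c ≈ 5.30 mg/L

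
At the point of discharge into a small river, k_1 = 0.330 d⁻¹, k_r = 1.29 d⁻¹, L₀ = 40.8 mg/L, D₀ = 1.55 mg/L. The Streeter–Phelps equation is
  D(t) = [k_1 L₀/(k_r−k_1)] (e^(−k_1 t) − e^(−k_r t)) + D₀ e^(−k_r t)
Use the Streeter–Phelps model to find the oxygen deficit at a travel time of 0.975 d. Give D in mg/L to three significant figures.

k_1 L₀/(k_r−k_1) = 0.330×40.8/(1.29−0.330) = 13.46/0.9600 = 14.03 mg/L.
e^(−k_1 t) = e^(−0.330×0.9750) = 0.7249; e^(−k_r t) = e^(−1.29×0.9750) = 0.2843.
D = 14.03 × (0.7249 − 0.2843) + 1.55 × 0.2843 = 6.179 + 0.4407 = 6.620 mg/L.

D ≈ 6.62 mg/L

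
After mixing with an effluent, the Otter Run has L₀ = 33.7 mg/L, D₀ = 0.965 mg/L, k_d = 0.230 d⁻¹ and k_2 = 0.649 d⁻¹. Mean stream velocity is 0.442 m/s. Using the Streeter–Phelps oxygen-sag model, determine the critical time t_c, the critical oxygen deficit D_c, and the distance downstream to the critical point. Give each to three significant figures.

t_c ≈ 2.35 d; D_c ≈ 6.96 mg/L; x_c ≈ 89.7 km

At the critical point dD/dt = 0, so k_d L₀ e^(−k_d t) = k_2 D. Substituting D(t) from the Streeter–Phelps equation and solving for t gives
t_c = ln[(k_2/k_d)(1 − D₀(k_2−k_d)/(k_d L₀))] / (k_2−k_d).
Here k_2−k_d = 0.4190 d⁻¹ and 1 − D₀(k_2−k_d)/(k_d L₀) = 1 − 0.965×0.4190/(0.230×33.7) = 0.9478, so
t_c = ln(2.822 × 0.9478) / 0.4190 = 0.9838 / 0.4190 = 2.348 d.
D_c = (k_d/k_2) L₀ e^(−k_d t_c) = (0.230/0.649) × 33.7 × e^(−0.230×2.348) = 0.3544 × 33.7 × 0.5827 = 6.960 mg/L.
x_c = v t_c = 0.442 m/s × 2.348 d × 86400 s/d = 89660 m ≈ 89.7 km.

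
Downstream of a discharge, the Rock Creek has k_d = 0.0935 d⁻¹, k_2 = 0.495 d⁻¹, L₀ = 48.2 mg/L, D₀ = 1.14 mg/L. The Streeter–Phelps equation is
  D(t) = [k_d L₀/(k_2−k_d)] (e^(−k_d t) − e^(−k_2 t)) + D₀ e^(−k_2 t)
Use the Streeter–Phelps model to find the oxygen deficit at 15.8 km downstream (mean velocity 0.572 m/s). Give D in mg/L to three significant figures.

Travel time t = x/v = 15.8 km / (0.572 m/s) = 15800 m / 0.572 m/s = 27620 s = 0.3197 d.
k_d L₀/(k_2−k_d) = 0.0935×48.2/(0.495−0.0935) = 4.507/0.4015 = 11.22 mg/L.
e^(−k_d t) = e^(−0.0935×0.3197) = 0.9706; e^(−k_2 t) = e^(−0.495×0.3197) = 0.8536.
D = 11.22 × (0.9706 − 0.8536) + 1.14 × 0.8536 = 1.312 + 0.9731 = 2.285 mg/L.

D ≈ 2.29 mg/L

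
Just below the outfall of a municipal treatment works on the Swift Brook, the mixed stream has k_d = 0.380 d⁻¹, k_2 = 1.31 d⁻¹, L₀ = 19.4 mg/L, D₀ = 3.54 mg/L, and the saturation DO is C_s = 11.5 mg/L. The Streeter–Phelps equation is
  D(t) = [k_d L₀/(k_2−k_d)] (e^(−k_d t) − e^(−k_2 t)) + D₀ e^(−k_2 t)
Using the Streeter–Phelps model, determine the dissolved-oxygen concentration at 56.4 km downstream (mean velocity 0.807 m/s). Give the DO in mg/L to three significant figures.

Travel time t = x/v = 56.4 km / (0.807 m/s) = 56400 m / 0.807 m/s = 69890 s = 0.8089 d.
k_d L₀/(k_2−k_d) = 0.380×19.4/(1.31−0.380) = 7.372/0.9300 = 7.927 mg/L.
e^(−k_d t) = e^(−0.380×0.8089) = 0.7354; e^(−k_2 t) = e^(−1.31×0.8089) = 0.3466.
D = 7.927 × (0.7354 − 0.3466) + 3.54 × 0.3466 = 3.082 + 1.227 = 4.309 mg/L.
DO = C_s − D = 11.5 − 4.309 = 7.191 mg/L.

DO ≈ 7.19 mg/L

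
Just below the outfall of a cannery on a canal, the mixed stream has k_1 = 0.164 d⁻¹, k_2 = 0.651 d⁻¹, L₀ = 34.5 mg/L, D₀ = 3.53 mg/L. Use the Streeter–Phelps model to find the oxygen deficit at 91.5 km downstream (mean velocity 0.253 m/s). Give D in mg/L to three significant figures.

D ≈ 5.32 mg/L

Travel time t = x/v = 91.5 km / (0.253 m/s) = 91500 m / 0.253 m/s = 361700 s = 4.186 d.
k_1 L₀/(k_2−k_1) = 0.164×34.5/(0.651−0.164) = 5.658/0.4870 = 11.62 mg/L.
e^(−k_1 t) = e^(−0.164×4.186) = 0.5033; e^(−k_2 t) = e^(−0.651×4.186) = 0.06555.
D = 11.62 × (0.5033 − 0.06555) + 3.53 × 0.06555 = 5.086 + 0.2314 = 5.318 mg/L.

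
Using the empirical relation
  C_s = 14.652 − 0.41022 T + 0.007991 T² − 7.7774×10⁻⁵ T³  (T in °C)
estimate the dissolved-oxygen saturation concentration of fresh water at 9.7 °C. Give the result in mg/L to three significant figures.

C_s = 14.652 − 0.41022×9.7 + 0.007991×9.7² − 7.7774×10⁻⁵×9.7³ = 11.35 mg/L.

C_s ≈ 11.4 mg/L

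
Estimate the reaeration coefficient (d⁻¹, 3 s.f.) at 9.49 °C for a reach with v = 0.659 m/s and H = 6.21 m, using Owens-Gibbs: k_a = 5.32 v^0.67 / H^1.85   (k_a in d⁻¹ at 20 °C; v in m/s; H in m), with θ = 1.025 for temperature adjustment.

k_a ≈ 0.106 d⁻¹

k_a(20) = 5.32 × 0.659^0.67 / 6.21^1.85 = 5.32 × 0.7562 / 29.32 = 0.1372 d⁻¹.
k_a(9.49) = 0.1372 × 1.025^(9.49−20) = 0.1372 × 0.7714 = 0.1058 d⁻¹.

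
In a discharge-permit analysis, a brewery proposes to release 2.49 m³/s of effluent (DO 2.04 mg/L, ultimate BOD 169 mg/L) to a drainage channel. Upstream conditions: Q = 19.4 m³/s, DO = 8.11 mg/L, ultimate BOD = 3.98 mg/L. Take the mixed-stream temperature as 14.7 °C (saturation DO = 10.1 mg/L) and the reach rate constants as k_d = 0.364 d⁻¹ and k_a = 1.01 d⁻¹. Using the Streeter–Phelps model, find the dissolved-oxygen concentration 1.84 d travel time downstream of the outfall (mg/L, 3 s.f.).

Mixed DO = (19.4×8.11 + 2.49×2.04)/(19.4+2.49) = 162.4/21.89 = 7.420 mg/L.
Mixed L₀ = (19.4×3.98 + 2.49×169)/(21.89) = 498.0/21.89 = 22.75 mg/L.
Initial deficit D₀ = C_s − DO₀ = 10.1 − 7.420 = 2.680 mg/L.
D(1.84) = [0.364×22.75/(1.01−0.364)](e^(−0.364×1.84) − e^(−1.01×1.84)) + 2.680 e^(−1.01×1.84)
= 12.82 × (0.5118 − 0.1559) + 2.680 × 0.1559 = 4.981 mg/L.
DO = 10.1 − 4.981 = 5.119 mg/L.

DO ≈ 5.12 mg/L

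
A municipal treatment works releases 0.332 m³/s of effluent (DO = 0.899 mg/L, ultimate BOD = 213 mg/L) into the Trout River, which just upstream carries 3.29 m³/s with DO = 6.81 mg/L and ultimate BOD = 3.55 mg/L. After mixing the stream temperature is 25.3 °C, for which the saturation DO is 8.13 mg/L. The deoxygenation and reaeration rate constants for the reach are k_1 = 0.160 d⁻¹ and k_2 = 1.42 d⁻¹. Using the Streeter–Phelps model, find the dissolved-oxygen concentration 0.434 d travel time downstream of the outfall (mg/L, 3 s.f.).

Mixed DO = (3.29×6.81 + 0.332×0.899)/(3.29+0.332) = 22.70/3.622 = 6.268 mg/L.
Mixed L₀ = (3.29×3.55 + 0.332×213)/(3.622) = 82.40/3.622 = 22.75 mg/L.
Initial deficit D₀ = C_s − DO₀ = 8.13 − 6.268 = 1.862 mg/L.
D(0.434) = [0.160×22.75/(1.42−0.160)](e^(−0.160×0.434) − e^(−1.42×0.434)) + 1.862 e^(−1.42×0.434)
= 2.889 × (0.9329 − 0.5399) + 1.862 × 0.5399 = 2.140 mg/L.
DO = 8.13 − 2.140 = 5.990 mg/L.

DO ≈ 5.99 mg/L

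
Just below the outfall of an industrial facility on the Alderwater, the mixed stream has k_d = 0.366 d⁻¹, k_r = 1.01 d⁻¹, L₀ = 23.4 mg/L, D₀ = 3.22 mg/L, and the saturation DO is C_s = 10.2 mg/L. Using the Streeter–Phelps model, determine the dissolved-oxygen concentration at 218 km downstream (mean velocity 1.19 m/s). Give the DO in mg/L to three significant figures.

DO ≈ 5.26 mg/L

Travel time t = x/v = 218 km / (1.19 m/s) = 218000 m / 1.19 m/s = 183200 s = 2.120 d.
k_d L₀/(k_r−k_d) = 0.366×23.4/(1.01−0.366) = 8.564/0.6440 = 13.30 mg/L.
e^(−k_d t) = e^(−0.366×2.120) = 0.4602; e^(−k_r t) = e^(−1.01×2.120) = 0.1175.
D = 13.30 × (0.4602 − 0.1175) + 3.22 × 0.1175 = 4.558 + 0.3783 = 4.936 mg/L.
DO = C_s − D = 10.2 − 4.936 = 5.264 mg/L.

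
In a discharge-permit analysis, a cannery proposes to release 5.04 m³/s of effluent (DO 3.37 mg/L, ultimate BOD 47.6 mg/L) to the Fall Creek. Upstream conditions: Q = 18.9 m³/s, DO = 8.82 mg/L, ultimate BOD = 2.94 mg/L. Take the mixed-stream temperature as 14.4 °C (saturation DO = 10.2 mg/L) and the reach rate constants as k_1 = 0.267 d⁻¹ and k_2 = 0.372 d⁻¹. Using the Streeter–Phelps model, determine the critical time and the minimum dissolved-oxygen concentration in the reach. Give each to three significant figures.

Mixed DO = (18.9×8.82 + 5.04×3.37)/(18.9+5.04) = 183.7/23.94 = 7.673 mg/L.
Mixed L₀ = (18.9×2.94 + 5.04×47.6)/(23.94) = 295.5/23.94 = 12.34 mg/L.
Initial deficit D₀ = C_s − DO₀ = 10.2 − 7.673 = 2.527 mg/L.
t_c = (1/0.1050) ln[(0.372/0.267)(1 − 2.527×0.1050/(0.267×12.34))] = 9.524 × ln(1.281) = 2.359 d.
D_c = (0.267/0.372) × 12.34 × e^(−0.267×2.359) = 0.7177 × 12.34 × 0.5327 = 4.719 mg/L.
Minimum DO = 10.2 − 4.719 = 5.481 mg/L.

t_c ≈ 2.36 d; minimum DO ≈ 5.48 mg/L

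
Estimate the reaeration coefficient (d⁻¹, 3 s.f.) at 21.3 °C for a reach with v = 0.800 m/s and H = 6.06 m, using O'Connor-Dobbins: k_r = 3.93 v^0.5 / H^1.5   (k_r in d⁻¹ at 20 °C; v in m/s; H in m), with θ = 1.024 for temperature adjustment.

k_r ≈ 0.243 d⁻¹

k_r(20) = 3.93 × 0.800^0.5 / 6.06^1.5 = 3.93 × 0.8944 / 14.92 = 0.2356 d⁻¹.
k_r(21.3) = 0.2356 × 1.024^(21.3−20) = 0.2356 × 1.031 = 0.2430 d⁻¹.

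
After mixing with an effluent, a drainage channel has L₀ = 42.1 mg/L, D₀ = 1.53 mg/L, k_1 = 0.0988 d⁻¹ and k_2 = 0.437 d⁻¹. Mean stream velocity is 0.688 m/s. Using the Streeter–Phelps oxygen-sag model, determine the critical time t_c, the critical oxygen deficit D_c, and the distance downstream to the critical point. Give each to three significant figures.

At the critical point dD/dt = 0, so k_1 L₀ e^(−k_1 t) = k_2 D. Substituting D(t) from the Streeter–Phelps equation and solving for t gives
t_c = ln[(k_2/k_1)(1 − D₀(k_2−k_1)/(k_1 L₀))] / (k_2−k_1).
Here k_2−k_1 = 0.3382 d⁻¹ and 1 − D₀(k_2−k_1)/(k_1 L₀) = 1 − 1.53×0.3382/(0.0988×42.1) = 0.8756, so
t_c = ln(4.423 × 0.8756) / 0.3382 = 1.354 / 0.3382 = 4.004 d.
D_c = (k_1/k_2) L₀ e^(−k_1 t_c) = (0.0988/0.437) × 42.1 × e^(−0.0988×4.004) = 0.2261 × 42.1 × 0.6733 = 6.409 mg/L.
x_c = v t_c = 0.688 m/s × 4.004 d × 86400 s/d = 238000 m ≈ 238 km.

t_c ≈ 4.00 d; D_c ≈ 6.41 mg/L; x_c ≈ 238 km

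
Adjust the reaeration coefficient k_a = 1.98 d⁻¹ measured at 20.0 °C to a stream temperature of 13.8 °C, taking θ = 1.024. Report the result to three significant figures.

k_a(T₂) = k_a(T₁) · θ^(T₂−T₁) = 1.98 × 1.024^(13.8−20.0)
= 1.98 × 1.024^-6.20 = 1.98 × 0.8633 = 1.709 d⁻¹.

k_a ≈ 1.71 d⁻¹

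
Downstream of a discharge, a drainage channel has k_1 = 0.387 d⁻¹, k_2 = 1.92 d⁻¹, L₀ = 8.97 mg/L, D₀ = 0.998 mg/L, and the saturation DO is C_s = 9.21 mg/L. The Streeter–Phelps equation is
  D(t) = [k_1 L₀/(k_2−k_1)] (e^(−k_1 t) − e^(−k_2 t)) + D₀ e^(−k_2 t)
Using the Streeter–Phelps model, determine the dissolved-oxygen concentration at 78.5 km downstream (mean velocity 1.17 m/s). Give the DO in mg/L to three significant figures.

DO ≈ 7.82 mg/L

Travel time t = x/v = 78.5 km / (1.17 m/s) = 78500 m / 1.17 m/s = 67090 s = 0.7766 d.
k_1 L₀/(k_2−k_1) = 0.387×8.97/(1.92−0.387) = 3.471/1.533 = 2.264 mg/L.
e^(−k_1 t) = e^(−0.387×0.7766) = 0.7404; e^(−k_2 t) = e^(−1.92×0.7766) = 0.2252.
D = 2.264 × (0.7404 − 0.2252) + 0.998 × 0.2252 = 1.167 + 0.2247 = 1.392 mg/L.
DO = C_s − D = 9.21 − 1.392 = 7.818 mg/L.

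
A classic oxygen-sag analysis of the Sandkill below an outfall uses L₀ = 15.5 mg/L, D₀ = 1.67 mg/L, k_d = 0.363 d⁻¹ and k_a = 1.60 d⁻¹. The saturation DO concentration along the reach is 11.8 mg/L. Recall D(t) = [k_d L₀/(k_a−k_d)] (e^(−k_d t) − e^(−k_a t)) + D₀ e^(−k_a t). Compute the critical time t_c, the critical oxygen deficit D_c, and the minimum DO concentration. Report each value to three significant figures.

t_c ≈ 0.829 d; D_c ≈ 2.60 mg/L; min DO ≈ 9.20 mg/L

With k_a/k_d = 4.408 and 1 − D₀(k_a−k_d)/(k_d L₀) = 0.6328,
t_c = ln(4.408 × 0.6328) / (1.60 − 0.363) = ln(2.789) / 1.237 = 1.026/1.237 = 0.8293 d.
D_c = (k_d/k_a) L₀ e^(−k_d t_c) = (0.363/1.60) × 15.5 × e^(−0.363×0.8293) = 0.2269 × 15.5 × 0.7401 = 2.602 mg/L.
Minimum DO = C_s − D_c = 11.8 − 2.602 = 9.198 mg/L.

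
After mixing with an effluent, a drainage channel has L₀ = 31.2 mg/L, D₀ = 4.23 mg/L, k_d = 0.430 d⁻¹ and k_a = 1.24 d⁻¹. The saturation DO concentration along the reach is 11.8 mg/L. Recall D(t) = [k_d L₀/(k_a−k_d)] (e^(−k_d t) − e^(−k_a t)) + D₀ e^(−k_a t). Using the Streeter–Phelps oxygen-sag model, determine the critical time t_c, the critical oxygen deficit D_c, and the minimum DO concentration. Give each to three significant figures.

t_c ≈ 0.943 d; D_c ≈ 7.21 mg/L; min DO ≈ 4.59 mg/L

At the critical point dD/dt = 0, so k_d L₀ e^(−k_d t) = k_a D. Substituting D(t) from the Streeter–Phelps equation and solving for t gives
t_c = ln[(k_a/k_d)(1 − D₀(k_a−k_d)/(k_d L₀))] / (k_a−k_d).
Here k_a−k_d = 0.8100 d⁻¹ and 1 − D₀(k_a−k_d)/(k_d L₀) = 1 − 4.23×0.8100/(0.430×31.2) = 0.7446, so
t_c = ln(2.884 × 0.7446) / 0.8100 = 0.7642 / 0.8100 = 0.9434 d.
L(t_c) = L₀ e^(−k_d t_c) = 31.2 × 0.6665 = 20.80 mg/L, and at the critical point k_a D_c = k_d L, so D_c = (0.430/1.24) × 20.80 = 7.211 mg/L.
Minimum DO = C_s − D_c = 11.8 − 7.211 = 4.589 mg/L.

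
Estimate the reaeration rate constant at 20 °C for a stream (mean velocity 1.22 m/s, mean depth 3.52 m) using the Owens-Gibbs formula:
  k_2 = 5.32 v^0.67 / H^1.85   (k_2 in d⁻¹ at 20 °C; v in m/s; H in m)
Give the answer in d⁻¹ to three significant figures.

k_2 = 5.32 × 1.22^0.67 / 3.52^1.85 = 5.32 × 1.143 / 10.26 = 0.5925 d⁻¹.

k_2 ≈ 0.592 d⁻¹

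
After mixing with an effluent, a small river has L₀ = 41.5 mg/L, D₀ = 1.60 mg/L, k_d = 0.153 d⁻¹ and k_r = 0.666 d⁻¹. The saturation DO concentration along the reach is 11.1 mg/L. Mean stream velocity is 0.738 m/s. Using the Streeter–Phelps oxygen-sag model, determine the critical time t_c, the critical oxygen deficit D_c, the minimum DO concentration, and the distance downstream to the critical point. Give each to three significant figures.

t_c = [1/(k_r−k_d)] ln[(k_r/k_d)(1 − D₀(k_r−k_d)/(k_d L₀))]
= [1/(0.666−0.153)] ln[(0.666/0.153)(1 − 1.60×0.5130/(0.153×41.5))]
= (1/0.5130) ln[4.353 × 0.8707] = 1.949 × ln(3.790) = 1.949 × 1.332 = 2.597 d.
L(t_c) = L₀ e^(−k_d t_c) = 41.5 × 0.6721 = 27.89 mg/L, and at the critical point k_r D_c = k_d L, so D_c = (0.153/0.666) × 27.89 = 6.407 mg/L.
Minimum DO = C_s − D_c = 11.1 − 6.407 = 4.693 mg/L.
x_c = v t_c = 0.738 m/s × 2.597 d × 86400 s/d = 165600 m ≈ 166 km.

t_c ≈ 2.60 d; D_c ≈ 6.41 mg/L; min DO ≈ 4.69 mg/L; x_c ≈ 166 km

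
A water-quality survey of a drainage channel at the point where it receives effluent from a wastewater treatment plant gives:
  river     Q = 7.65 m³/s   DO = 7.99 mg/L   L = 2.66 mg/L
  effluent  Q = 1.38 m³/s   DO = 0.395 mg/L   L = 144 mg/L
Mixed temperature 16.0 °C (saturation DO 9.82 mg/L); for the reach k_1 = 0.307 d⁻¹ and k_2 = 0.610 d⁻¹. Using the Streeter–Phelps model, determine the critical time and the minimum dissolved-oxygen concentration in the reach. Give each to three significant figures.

t_c ≈ 1.84 d; minimum DO ≈ 2.88 mg/L

Mixed DO = (7.65×7.99 + 1.38×0.395)/(7.65+1.38) = 61.67/9.030 = 6.829 mg/L.
Mixed L₀ = (7.65×2.66 + 1.38×144)/(9.030) = 219.1/9.030 = 24.26 mg/L.
Initial deficit D₀ = C_s − DO₀ = 9.82 − 6.829 = 2.991 mg/L.
t_c = (1/0.3030) ln[(0.610/0.307)(1 − 2.991×0.3030/(0.307×24.26))] = 3.300 × ln(1.745) = 1.838 d.
D_c = (0.307/0.610) × 24.26 × e^(−0.307×1.838) = 0.5033 × 24.26 × 0.5688 = 6.945 mg/L.
Minimum DO = 9.82 − 6.945 = 2.875 mg/L.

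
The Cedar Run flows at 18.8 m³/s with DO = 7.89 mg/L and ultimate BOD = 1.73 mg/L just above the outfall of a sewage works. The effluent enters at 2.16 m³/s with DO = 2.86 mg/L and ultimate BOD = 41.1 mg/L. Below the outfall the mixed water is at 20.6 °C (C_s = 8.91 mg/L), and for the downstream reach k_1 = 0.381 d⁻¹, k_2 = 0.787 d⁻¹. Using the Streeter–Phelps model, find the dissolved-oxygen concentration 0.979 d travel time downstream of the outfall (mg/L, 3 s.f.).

Mixed DO = (18.8×7.89 + 2.16×2.86)/(18.8+2.16) = 154.5/20.96 = 7.372 mg/L.
Mixed L₀ = (18.8×1.73 + 2.16×41.1)/(20.96) = 121.3/20.96 = 5.787 mg/L.
Initial deficit D₀ = C_s − DO₀ = 8.91 − 7.372 = 1.538 mg/L.
D(0.979) = [0.381×5.787/(0.787−0.381)](e^(−0.381×0.979) − e^(−0.787×0.979)) + 1.538 e^(−0.787×0.979)
= 5.431 × (0.6887 − 0.4628) + 1.538 × 0.4628 = 1.939 mg/L.
DO = 8.91 − 1.939 = 6.971 mg/L.

DO ≈ 6.97 mg/L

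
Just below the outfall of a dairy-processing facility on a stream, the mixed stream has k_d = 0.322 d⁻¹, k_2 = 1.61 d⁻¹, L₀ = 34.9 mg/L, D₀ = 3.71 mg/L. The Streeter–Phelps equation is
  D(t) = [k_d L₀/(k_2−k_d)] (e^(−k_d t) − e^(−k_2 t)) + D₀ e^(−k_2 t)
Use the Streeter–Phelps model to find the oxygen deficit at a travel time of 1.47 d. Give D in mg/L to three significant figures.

k_d L₀/(k_2−k_d) = 0.322×34.9/(1.61−0.322) = 11.24/1.288 = 8.725 mg/L.
e^(−k_d t) = e^(−0.322×1.470) = 0.6229; e^(−k_2 t) = e^(−1.61×1.470) = 0.09379.
D = 8.725 × (0.6229 − 0.09379) + 3.71 × 0.09379 = 4.617 + 0.3480 = 4.965 mg/L.

D ≈ 4.96 mg/L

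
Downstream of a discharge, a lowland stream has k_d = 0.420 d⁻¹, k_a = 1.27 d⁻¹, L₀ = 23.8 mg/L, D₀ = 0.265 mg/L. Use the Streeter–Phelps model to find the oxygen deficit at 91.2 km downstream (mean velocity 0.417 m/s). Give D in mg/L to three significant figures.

D ≈ 3.60 mg/L

Travel time t = x/v = 91.2 km / (0.417 m/s) = 91200 m / 0.417 m/s = 218700 s = 2.531 d.
k_d L₀/(k_a−k_d) = 0.420×23.8/(1.27−0.420) = 9.996/0.8500 = 11.76 mg/L.
e^(−k_d t) = e^(−0.420×2.531) = 0.3454; e^(−k_a t) = e^(−1.27×2.531) = 0.04016.
D = 11.76 × (0.3454 − 0.04016) + 0.265 × 0.04016 = 3.589 + 0.01064 = 3.600 mg/L.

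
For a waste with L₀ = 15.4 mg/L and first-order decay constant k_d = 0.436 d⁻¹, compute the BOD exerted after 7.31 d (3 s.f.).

y_t = L₀(1 − e^(−k_d t)) = 15.4 × (1 − e^(−0.436×7.31))
= 15.4 × (1 − 0.04129) = 15.4 × 0.9587 = 14.76 mg/L.

y ≈ 14.8 mg/L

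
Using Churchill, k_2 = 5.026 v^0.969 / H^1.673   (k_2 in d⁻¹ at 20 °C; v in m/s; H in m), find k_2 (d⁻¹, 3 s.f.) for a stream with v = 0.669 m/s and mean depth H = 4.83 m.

k_2 = 5.026 × 0.669^0.969 / 4.83^1.673 = 5.026 × 0.6774 / 13.94 = 0.2442 d⁻¹.

k_2 ≈ 0.244 d⁻¹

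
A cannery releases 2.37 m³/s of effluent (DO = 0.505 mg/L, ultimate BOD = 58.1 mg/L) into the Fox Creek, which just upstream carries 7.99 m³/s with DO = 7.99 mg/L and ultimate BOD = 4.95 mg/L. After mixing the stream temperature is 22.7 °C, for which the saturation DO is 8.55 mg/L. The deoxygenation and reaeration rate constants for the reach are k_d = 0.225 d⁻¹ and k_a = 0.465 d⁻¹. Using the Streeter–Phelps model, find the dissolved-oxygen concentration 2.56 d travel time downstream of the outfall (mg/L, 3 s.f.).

Mixed DO = (7.99×7.99 + 2.37×0.505)/(7.99+2.37) = 65.04/10.36 = 6.278 mg/L.
Mixed L₀ = (7.99×4.95 + 2.37×58.1)/(10.36) = 177.2/10.36 = 17.11 mg/L.
Initial deficit D₀ = C_s − DO₀ = 8.55 − 6.278 = 2.272 mg/L.
D(2.56) = [0.225×17.11/(0.465−0.225)](e^(−0.225×2.56) − e^(−0.465×2.56)) + 2.272 e^(−0.465×2.56)
= 16.04 × (0.5621 − 0.3041) + 2.272 × 0.3041 = 4.830 mg/L.
DO = 8.55 − 4.830 = 3.720 mg/L.

DO ≈ 3.72 mg/L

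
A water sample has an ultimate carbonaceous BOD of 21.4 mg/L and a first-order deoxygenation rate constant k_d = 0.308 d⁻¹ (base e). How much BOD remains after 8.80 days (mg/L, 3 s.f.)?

L_t = L₀ e^(−k_d t) = 21.4 × e^(−0.308×8.80) = 21.4 × 0.06651 = 1.423 mg/L.

L ≈ 1.42 mg/L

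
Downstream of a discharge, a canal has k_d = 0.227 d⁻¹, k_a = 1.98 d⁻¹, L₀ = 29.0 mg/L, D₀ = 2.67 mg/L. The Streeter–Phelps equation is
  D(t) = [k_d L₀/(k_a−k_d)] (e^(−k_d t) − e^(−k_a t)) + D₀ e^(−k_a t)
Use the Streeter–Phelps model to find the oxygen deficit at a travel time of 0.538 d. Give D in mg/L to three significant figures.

D ≈ 2.95 mg/L

k_d L₀/(k_a−k_d) = 0.227×29.0/(1.98−0.227) = 6.583/1.753 = 3.755 mg/L.
e^(−k_d t) = e^(−0.227×0.5380) = 0.8850; e^(−k_a t) = e^(−1.98×0.5380) = 0.3446.
D = 3.755 × (0.8850 − 0.3446) + 2.67 × 0.3446 = 2.029 + 0.9202 = 2.950 mg/L.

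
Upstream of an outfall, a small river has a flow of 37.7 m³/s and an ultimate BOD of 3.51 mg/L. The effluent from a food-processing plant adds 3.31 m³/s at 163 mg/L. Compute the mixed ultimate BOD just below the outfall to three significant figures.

Flow-weighted mixing: C = (Q_r C_r + Q_w C_w)/(Q_r + Q_w)
= (37.7×3.51 + 3.31×163)/(37.7 + 3.31) = 671.9/41.01 = 16.38 mg/L.

16.4 mg/L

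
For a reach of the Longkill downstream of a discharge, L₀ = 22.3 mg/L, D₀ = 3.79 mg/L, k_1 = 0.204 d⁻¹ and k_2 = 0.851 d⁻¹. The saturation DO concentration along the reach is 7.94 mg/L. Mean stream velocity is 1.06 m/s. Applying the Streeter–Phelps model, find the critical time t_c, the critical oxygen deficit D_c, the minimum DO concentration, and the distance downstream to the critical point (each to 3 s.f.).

t_c ≈ 1.01 d; D_c ≈ 4.35 mg/L; min DO ≈ 3.59 mg/L; x_c ≈ 92.6 km

With k_2/k_1 = 4.172 and 1 − D₀(k_2−k_1)/(k_1 L₀) = 0.4610,
t_c = ln(4.172 × 0.4610) / (0.851 − 0.204) = ln(1.923) / 0.6470 = 0.6539/0.6470 = 1.011 d.
D_c = (k_1/k_2) L₀ e^(−k_1 t_c) = (0.204/0.851) × 22.3 × e^(−0.204×1.011) = 0.2397 × 22.3 × 0.8137 = 4.350 mg/L.
Minimum DO = C_s − D_c = 7.94 − 4.350 = 3.590 mg/L.
x_c = v t_c = 1.06 m/s × 1.011 d × 86400 s/d = 92560 m ≈ 92.6 km.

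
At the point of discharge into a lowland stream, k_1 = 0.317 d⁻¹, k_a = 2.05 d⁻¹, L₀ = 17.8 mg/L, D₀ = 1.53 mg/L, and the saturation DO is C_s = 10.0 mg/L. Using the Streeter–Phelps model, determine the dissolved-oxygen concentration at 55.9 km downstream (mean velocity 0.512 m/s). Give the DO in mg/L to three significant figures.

Travel time t = x/v = 55.9 km / (0.512 m/s) = 55900 m / 0.512 m/s = 109200 s = 1.264 d.
k_1 L₀/(k_a−k_1) = 0.317×17.8/(2.05−0.317) = 5.643/1.733 = 3.256 mg/L.
e^(−k_1 t) = e^(−0.317×1.264) = 0.6699; e^(−k_a t) = e^(−2.05×1.264) = 0.07498.
D = 3.256 × (0.6699 − 0.07498) + 1.53 × 0.07498 = 1.937 + 0.1147 = 2.052 mg/L.
DO = C_s − D = 10.0 − 2.052 = 7.948 mg/L.

DO ≈ 7.95 mg/L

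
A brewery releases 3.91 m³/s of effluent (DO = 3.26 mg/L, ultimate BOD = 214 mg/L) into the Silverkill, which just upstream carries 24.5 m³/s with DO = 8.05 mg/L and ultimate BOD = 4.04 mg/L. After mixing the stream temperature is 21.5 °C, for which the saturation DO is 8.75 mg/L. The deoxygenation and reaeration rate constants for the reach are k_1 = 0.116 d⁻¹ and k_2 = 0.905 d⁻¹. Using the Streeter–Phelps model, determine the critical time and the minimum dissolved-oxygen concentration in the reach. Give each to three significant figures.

Mixed DO = (24.5×8.05 + 3.91×3.26)/(24.5+3.91) = 210.0/28.41 = 7.391 mg/L.
Mixed L₀ = (24.5×4.04 + 3.91×214)/(28.41) = 935.7/28.41 = 32.94 mg/L.
Initial deficit D₀ = C_s − DO₀ = 8.75 − 7.391 = 1.359 mg/L.
t_c = (1/0.7890) ln[(0.905/0.116)(1 − 1.359×0.7890/(0.116×32.94))] = 1.267 × ln(5.612) = 2.186 d.
D_c = (0.116/0.905) × 32.94 × e^(−0.116×2.186) = 0.1282 × 32.94 × 0.7760 = 3.276 mg/L.
Minimum DO = 8.75 − 3.276 = 5.474 mg/L.

t_c ≈ 2.19 d; minimum DO ≈ 5.47 mg/L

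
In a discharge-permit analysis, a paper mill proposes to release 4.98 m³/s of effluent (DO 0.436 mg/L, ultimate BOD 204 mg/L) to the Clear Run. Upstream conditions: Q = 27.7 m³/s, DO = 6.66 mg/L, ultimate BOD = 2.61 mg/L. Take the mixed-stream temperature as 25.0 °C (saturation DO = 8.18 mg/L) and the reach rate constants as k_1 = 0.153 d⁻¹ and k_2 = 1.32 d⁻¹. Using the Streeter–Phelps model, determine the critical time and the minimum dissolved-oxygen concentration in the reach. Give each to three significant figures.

t_c ≈ 1.13 d; minimum DO ≈ 4.93 mg/L

Mixed DO = (27.7×6.66 + 4.98×0.436)/(27.7+4.98) = 186.7/32.68 = 5.712 mg/L.
Mixed L₀ = (27.7×2.61 + 4.98×204)/(32.68) = 1088/32.68 = 33.30 mg/L.
Initial deficit D₀ = C_s − DO₀ = 8.18 − 5.712 = 2.468 mg/L.
t_c = (1/1.167) ln[(1.32/0.153)(1 − 2.468×1.167/(0.153×33.30))] = 0.8569 × ln(3.749) = 1.132 d.
D_c = (0.153/1.32) × 33.30 × e^(−0.153×1.132) = 0.1159 × 33.30 × 0.8409 = 3.246 mg/L.
Minimum DO = 8.18 − 3.246 = 4.934 mg/L.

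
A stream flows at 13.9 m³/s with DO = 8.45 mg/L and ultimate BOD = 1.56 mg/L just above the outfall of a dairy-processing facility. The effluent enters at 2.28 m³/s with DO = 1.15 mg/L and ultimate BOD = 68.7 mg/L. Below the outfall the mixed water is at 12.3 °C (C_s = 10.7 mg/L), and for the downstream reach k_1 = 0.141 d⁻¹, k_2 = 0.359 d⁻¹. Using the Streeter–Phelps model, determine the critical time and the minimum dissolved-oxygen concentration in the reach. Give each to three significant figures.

t_c ≈ 1.46 d; minimum DO ≈ 7.18 mg/L

Mixed DO = (13.9×8.45 + 2.28×1.15)/(13.9+2.28) = 120.1/16.18 = 7.421 mg/L.
Mixed L₀ = (13.9×1.56 + 2.28×68.7)/(16.18) = 178.3/16.18 = 11.02 mg/L.
Initial deficit D₀ = C_s − DO₀ = 10.7 − 7.421 = 3.279 mg/L.
t_c = (1/0.2180) ln[(0.359/0.141)(1 − 3.279×0.2180/(0.141×11.02))] = 4.587 × ln(1.375) = 1.461 d.
D_c = (0.141/0.359) × 11.02 × e^(−0.141×1.461) = 0.3928 × 11.02 × 0.8139 = 3.523 mg/L.
Minimum DO = 10.7 − 3.523 = 7.177 mg/L.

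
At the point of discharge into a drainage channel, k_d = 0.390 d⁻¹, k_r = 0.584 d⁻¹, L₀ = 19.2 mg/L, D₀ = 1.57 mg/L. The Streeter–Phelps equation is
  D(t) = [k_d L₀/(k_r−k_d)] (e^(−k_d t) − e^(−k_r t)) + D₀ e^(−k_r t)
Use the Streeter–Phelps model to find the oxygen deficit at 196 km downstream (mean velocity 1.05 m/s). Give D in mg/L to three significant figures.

Travel time t = x/v = 196 km / (1.05 m/s) = 196000 m / 1.05 m/s = 186700 s = 2.160 d.
k_d L₀/(k_r−k_d) = 0.390×19.2/(0.584−0.390) = 7.488/0.1940 = 38.60 mg/L.
e^(−k_d t) = e^(−0.390×2.160) = 0.4306; e^(−k_r t) = e^(−0.584×2.160) = 0.2832.
D = 38.60 × (0.4306 − 0.2832) + 1.57 × 0.2832 = 5.690 + 0.4446 = 6.135 mg/L.

D ≈ 6.14 mg/L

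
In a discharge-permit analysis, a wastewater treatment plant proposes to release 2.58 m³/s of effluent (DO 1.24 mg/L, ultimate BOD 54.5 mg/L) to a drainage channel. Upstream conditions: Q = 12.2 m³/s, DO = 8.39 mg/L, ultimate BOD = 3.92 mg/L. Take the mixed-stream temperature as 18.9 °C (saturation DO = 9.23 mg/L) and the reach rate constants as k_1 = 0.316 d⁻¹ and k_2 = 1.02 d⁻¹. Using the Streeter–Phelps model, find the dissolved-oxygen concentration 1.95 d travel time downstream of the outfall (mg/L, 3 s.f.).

DO ≈ 6.64 mg/L

Mixed DO = (12.2×8.39 + 2.58×1.24)/(12.2+2.58) = 105.6/14.78 = 7.142 mg/L.
Mixed L₀ = (12.2×3.92 + 2.58×54.5)/(14.78) = 188.4/14.78 = 12.75 mg/L.
Initial deficit D₀ = C_s − DO₀ = 9.23 − 7.142 = 2.088 mg/L.
D(1.95) = [0.316×12.75/(1.02−0.316)](e^(−0.316×1.95) − e^(−1.02×1.95)) + 2.088 e^(−1.02×1.95)
= 5.723 × (0.5400 − 0.1368) + 2.088 × 0.1368 = 2.593 mg/L.
DO = 9.23 − 2.593 = 6.637 mg/L.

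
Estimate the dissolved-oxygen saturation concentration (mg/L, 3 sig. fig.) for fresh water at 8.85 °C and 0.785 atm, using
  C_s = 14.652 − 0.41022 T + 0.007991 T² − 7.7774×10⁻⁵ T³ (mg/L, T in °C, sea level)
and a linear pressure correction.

At sea level: C_s = 14.652 − 0.41022×8.85 + 0.007991×8.85² − 7.7774×10⁻⁵×8.85³ = 11.59 mg/L.
Pressure correction: C_s' = 11.59 × 0.785 = 9.101 mg/L.

C_s ≈ 9.10 mg/L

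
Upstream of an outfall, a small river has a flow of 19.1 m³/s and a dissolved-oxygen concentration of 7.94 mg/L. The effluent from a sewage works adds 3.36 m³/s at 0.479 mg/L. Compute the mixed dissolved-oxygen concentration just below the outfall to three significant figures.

Flow-weighted mixing: C = (Q_r C_r + Q_w C_w)/(Q_r + Q_w)
= (19.1×7.94 + 3.36×0.479)/(19.1 + 3.36) = 153.3/22.46 = 6.824 mg/L.

6.82 mg/L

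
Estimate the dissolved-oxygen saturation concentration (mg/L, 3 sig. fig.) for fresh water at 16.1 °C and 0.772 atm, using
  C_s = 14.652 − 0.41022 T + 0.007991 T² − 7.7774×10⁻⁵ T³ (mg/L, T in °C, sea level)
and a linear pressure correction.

At sea level: C_s = 14.652 − 0.41022×16.1 + 0.007991×16.1² − 7.7774×10⁻⁵×16.1³ = 9.794 mg/L.
Pressure correction: C_s' = 9.794 × 0.772 = 7.561 mg/L.

C_s ≈ 7.56 mg/L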